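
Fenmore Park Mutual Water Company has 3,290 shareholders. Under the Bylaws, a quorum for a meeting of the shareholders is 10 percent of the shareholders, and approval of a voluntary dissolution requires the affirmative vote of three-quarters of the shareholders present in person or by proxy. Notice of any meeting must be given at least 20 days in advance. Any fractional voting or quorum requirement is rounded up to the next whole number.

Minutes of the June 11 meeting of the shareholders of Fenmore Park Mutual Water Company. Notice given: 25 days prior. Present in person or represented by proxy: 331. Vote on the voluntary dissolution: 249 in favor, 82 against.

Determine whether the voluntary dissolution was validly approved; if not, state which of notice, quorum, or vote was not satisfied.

Valid — all requirements satisfied.

Notice: 25 days given; 20 required. Satisfied.
Quorum: 10% of 3,290 = 329; 331 present. Satisfied.
Vote: requires three-fourths of those present (331); 3/4 of 331 = 248.25, rounded up to 249, so 249 needed; 249 in favor. Satisfied.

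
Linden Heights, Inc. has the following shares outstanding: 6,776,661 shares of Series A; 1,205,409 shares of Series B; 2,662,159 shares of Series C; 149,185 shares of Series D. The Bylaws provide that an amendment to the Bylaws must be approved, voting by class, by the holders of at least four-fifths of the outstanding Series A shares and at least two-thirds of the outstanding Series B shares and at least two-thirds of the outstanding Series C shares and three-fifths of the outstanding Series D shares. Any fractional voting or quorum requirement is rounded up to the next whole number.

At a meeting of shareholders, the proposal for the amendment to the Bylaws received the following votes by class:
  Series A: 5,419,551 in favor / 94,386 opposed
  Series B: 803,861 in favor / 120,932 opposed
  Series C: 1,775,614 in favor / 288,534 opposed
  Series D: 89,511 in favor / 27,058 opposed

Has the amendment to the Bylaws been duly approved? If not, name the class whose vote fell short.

Not approved — the Series A shares did not give the required vote.

Series A: 4/5 of 6776661 = 5421328.80, rounded up to 5421329; 5,421,329 required, 5,419,551 in favor — not approved.
Series B: 2/3 of 1205409 = 803606; 803,606 required, 803,861 in favor — approved.
Series C: 2/3 of 2662159 = 1774772.67, rounded up to 1774773; 1,774,773 required, 1,775,614 in favor — approved.
Series D: 3/5 of 149185 = 89511; 89,511 required, 89,511 in favor — approved.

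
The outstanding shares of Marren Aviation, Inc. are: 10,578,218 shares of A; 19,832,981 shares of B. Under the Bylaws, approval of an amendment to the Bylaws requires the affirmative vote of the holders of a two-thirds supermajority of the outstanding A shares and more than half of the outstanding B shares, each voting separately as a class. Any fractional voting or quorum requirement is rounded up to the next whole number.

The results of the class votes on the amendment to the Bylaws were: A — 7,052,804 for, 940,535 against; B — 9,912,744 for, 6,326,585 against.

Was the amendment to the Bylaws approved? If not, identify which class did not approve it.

A: 2/3 of 10578218 = 7052145.33, rounded up to 7052146; 7,052,146 required, 7,052,804 in favor — approved.
B: a majority of 19832981 is 9916491; 9,916,491 required, 9,912,744 in favor — not approved.

Not approved — the B shares did not give the required vote.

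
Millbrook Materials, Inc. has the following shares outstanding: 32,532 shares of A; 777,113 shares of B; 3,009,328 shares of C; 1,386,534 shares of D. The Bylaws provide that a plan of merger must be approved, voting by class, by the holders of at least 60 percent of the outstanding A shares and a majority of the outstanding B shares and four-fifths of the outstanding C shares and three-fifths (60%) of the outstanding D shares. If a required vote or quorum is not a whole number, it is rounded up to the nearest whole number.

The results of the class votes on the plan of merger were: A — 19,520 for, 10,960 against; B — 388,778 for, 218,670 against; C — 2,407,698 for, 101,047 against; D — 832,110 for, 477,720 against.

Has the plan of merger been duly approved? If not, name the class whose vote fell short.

A: 3/5 of 32532 = 19519.20, rounded up to 19520; 19,520 required, 19,520 in favor — approved.
B: a majority of 777113 is 388557; 388,557 required, 388,778 in favor — approved.
C: 4/5 of 3009328 = 2407462.40, rounded up to 2407463; 2,407,463 required, 2,407,698 in favor — approved.
D: 3/5 of 1386534 = 831920.40, rounded up to 831921; 831,921 required, 832,110 in favor — approved.

Approved — every class gave the required vote.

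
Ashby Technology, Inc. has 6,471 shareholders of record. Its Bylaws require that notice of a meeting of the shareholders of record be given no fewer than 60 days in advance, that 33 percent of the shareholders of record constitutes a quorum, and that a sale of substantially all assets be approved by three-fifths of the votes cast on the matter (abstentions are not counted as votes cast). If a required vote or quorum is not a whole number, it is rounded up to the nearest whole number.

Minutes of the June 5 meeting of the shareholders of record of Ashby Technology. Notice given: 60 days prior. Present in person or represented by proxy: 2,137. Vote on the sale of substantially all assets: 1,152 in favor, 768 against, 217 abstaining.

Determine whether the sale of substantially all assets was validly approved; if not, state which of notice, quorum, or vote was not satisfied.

Notice: 60 days given; 60 required. Satisfied.
Quorum: 33% of 6,471 = 2,135.43, rounded up to 2,136; 2,137 present. Satisfied.
Vote: requires three-fifths of the votes cast (2,137 − 217 abstaining = 1,920); 3/5 of 1920 = 1152, so 1,152 needed; 1,152 in favor. Satisfied.

Valid — all requirements satisfied.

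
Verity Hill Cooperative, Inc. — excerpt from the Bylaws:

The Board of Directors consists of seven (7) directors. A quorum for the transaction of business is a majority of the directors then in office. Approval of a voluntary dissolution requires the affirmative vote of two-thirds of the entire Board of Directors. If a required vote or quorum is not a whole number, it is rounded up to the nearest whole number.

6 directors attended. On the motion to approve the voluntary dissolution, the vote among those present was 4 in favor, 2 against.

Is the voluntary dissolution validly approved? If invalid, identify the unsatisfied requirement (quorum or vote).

Quorum: 6 present; quorum is 4. Satisfied.
Vote: the voluntary dissolution requires two-thirds of the entire Board of Directors (7). 2/3 of 7 = 4.67, rounded up to 5, so 5 affirmative votes are needed; 4 voted in favor. Not satisfied.

Invalid — vote requirement not satisfied.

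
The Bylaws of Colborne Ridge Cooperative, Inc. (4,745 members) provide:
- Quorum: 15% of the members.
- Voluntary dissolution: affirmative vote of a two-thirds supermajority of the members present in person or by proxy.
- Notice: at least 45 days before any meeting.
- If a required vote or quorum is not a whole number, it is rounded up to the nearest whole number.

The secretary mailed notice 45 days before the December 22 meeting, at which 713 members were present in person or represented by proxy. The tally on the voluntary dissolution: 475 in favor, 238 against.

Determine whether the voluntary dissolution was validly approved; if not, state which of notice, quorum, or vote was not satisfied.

Notice: 45 days given; 45 required. Satisfied.
Quorum: 15% of 4,745 = 711.75, rounded up to 712; 713 present. Satisfied.
Vote: requires two-thirds of those present (713); 2/3 of 713 = 475.33, rounded up to 476, so 476 needed; 475 in favor. Not satisfied.

Invalid — vote requirement not satisfied.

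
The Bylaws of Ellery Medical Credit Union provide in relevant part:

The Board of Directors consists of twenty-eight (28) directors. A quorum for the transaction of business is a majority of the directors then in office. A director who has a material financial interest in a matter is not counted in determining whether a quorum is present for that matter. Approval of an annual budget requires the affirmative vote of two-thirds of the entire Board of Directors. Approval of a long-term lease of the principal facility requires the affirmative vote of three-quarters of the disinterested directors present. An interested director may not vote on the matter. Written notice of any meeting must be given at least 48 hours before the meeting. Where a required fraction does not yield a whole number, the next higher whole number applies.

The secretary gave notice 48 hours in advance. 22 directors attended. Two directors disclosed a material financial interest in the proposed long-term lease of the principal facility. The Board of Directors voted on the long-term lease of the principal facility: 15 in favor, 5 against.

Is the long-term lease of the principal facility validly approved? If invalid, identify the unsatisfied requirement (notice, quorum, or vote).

Valid — all requirements satisfied.

Notice: 48 hours given; 48 required (48 ≥ 48). Satisfied.
Quorum: 22 present, but the 2 interested directors do not count, leaving 20. Quorum is 15. Satisfied.
Vote: the long-term lease of the principal facility requires three-fourths of the disinterested directors present (22 − 2 = 20). 3/4 of 20 = 15, so 15 affirmative votes are needed; 15 voted in favor. Satisfied.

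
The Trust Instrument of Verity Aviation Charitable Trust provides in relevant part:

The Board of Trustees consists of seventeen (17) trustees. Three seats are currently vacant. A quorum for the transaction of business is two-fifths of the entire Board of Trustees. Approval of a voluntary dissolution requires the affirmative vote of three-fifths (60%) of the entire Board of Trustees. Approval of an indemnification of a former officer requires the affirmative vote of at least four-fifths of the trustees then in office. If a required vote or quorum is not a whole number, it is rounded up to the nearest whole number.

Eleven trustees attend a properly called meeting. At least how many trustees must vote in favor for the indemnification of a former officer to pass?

The indemnification of a former officer requires four-fifths of the trustees then in office (14).
4/5 of 14 = 11.20, rounded up to 12.
(Only 11 can vote, so the indemnification of a former officer cannot pass at this meeting, but the required vote is still 12.)

12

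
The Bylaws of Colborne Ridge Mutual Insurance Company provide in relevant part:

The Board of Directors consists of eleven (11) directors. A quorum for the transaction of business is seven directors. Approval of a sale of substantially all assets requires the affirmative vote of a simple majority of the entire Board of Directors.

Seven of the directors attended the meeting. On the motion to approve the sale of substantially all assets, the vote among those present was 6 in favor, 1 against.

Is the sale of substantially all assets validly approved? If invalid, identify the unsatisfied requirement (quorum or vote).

Valid — all requirements satisfied.

Quorum: 7 present; quorum is 7. Satisfied.
Vote: the sale of substantially all assets requires a majority of the entire Board of Directors (11). A majority of 11 is 6, so 6 affirmative votes are needed; 6 voted in favor. Satisfied.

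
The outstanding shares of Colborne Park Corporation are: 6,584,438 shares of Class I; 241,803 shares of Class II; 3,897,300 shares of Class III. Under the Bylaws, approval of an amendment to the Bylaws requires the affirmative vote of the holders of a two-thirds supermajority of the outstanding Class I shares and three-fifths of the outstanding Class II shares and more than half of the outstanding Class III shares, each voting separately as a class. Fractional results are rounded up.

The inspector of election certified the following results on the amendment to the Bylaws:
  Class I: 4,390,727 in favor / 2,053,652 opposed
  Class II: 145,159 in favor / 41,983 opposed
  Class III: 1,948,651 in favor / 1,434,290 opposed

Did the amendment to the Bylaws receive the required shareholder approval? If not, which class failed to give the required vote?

Class I: 2/3 of 6584438 = 4389625.33, rounded up to 4389626; 4,389,626 required, 4,390,727 in favor — approved.
Class II: 3/5 of 241803 = 145081.80, rounded up to 145082; 145,082 required, 145,159 in favor — approved.
Class III: a majority of 3897300 is 1948651; 1,948,651 required, 1,948,651 in favor — approved.

Approved — every class gave the required vote.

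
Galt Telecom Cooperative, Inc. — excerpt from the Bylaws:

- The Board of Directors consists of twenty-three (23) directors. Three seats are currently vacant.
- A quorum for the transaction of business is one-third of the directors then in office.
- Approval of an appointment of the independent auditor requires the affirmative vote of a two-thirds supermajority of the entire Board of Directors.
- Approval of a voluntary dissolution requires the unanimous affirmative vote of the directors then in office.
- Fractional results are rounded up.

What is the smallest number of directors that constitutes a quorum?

7

1/3 of 20 = 6.67, rounded up to 7.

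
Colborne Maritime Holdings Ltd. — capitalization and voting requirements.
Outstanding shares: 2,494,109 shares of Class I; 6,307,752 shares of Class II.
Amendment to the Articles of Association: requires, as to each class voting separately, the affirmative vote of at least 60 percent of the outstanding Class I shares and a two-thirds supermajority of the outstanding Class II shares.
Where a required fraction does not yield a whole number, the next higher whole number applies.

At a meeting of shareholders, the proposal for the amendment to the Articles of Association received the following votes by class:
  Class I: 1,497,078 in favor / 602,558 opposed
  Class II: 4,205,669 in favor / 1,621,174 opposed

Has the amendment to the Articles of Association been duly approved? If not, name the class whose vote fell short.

Approved — every class gave the required vote.

Class I: 3/5 of 2494109 = 1496465.40, rounded up to 1496466; 1,496,466 required, 1,497,078 in favor — approved.
Class II: 2/3 of 6307752 = 4205168; 4,205,168 required, 4,205,669 in favor — approved.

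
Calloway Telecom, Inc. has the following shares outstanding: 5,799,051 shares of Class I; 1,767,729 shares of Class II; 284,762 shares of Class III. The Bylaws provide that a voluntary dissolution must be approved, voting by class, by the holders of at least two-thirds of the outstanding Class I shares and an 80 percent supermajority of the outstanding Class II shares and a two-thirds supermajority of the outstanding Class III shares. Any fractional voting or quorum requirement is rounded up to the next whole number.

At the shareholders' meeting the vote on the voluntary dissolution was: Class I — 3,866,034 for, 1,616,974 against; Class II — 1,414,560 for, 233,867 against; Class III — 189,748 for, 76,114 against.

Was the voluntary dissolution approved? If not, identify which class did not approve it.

Class I: 2/3 of 5799051 = 3866034; 3,866,034 required, 3,866,034 in favor — approved.
Class II: 4/5 of 1767729 = 1414183.20, rounded up to 1414184; 1,414,184 required, 1,414,560 in favor — approved.
Class III: 2/3 of 284762 = 189841.33, rounded up to 189842; 189,842 required, 189,748 in favor — not approved.

Not approved — the Class III shares did not give the required vote.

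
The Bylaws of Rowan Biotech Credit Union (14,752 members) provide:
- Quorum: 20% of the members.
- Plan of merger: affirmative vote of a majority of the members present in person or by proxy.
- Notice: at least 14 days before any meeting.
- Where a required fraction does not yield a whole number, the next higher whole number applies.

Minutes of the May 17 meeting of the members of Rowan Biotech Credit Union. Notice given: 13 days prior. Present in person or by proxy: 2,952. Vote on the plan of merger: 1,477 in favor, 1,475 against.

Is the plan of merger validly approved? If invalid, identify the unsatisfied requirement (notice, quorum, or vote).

Notice: 13 days given; 14 required. Not satisfied.
Quorum: 20% of 14,752 = 2,950.40, rounded up to 2,951; 2,952 present. Satisfied.
Vote: requires a majority of those present (2,952); a majority of 2952 is 1477, so 1,477 needed; 1,477 in favor. Satisfied.

Invalid — notice requirement not satisfied.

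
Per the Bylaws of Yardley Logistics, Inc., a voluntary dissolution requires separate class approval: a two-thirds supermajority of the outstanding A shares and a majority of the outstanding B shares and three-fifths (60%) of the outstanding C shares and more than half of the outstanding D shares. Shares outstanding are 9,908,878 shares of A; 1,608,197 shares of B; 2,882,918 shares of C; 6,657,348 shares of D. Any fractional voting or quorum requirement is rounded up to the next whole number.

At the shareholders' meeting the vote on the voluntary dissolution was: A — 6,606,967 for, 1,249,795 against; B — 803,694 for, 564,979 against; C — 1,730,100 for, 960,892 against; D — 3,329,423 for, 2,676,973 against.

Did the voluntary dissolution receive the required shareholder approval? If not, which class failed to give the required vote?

Not approved — the B shares did not give the required vote.

A: 2/3 of 9908878 = 6605918.67, rounded up to 6605919; 6,605,919 required, 6,606,967 in favor — approved.
B: a majority of 1608197 is 804099; 804,099 required, 803,694 in favor — not approved.
C: 3/5 of 2882918 = 1729750.80, rounded up to 1729751; 1,729,751 required, 1,730,100 in favor — approved.
D: a majority of 6657348 is 3328675; 3,328,675 required, 3,329,423 in favor — approved.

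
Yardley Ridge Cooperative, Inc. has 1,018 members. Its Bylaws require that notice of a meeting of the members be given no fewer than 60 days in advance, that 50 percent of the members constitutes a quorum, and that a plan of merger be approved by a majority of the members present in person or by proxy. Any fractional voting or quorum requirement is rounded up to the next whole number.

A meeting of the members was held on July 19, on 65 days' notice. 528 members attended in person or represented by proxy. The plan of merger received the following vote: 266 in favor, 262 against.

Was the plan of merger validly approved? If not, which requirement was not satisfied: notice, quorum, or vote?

Notice: 65 days given; 60 required. Satisfied.
Quorum: 50% of 1,018 = 509; 528 present. Satisfied.
Vote: requires a majority of those present (528); a majority of 528 is 265, so 265 needed; 266 in favor. Satisfied.

Valid — all requirements satisfied.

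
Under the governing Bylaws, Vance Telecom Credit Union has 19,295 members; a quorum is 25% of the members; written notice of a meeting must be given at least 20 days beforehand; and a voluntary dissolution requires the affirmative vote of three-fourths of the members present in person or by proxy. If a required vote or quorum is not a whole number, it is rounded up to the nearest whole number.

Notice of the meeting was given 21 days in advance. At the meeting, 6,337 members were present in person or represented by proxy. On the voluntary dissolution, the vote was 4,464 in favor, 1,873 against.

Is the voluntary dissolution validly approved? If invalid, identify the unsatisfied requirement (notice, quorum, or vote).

Notice: 21 days given; 20 required. Satisfied.
Quorum: 25% of 19,295 = 4,823.75, rounded up to 4,824; 6,337 present. Satisfied.
Vote: requires three-fourths of those present (6,337); 3/4 of 6337 = 4752.75, rounded up to 4753, so 4,753 needed; 4,464 in favor. Not satisfied.

Invalid — vote requirement not satisfied.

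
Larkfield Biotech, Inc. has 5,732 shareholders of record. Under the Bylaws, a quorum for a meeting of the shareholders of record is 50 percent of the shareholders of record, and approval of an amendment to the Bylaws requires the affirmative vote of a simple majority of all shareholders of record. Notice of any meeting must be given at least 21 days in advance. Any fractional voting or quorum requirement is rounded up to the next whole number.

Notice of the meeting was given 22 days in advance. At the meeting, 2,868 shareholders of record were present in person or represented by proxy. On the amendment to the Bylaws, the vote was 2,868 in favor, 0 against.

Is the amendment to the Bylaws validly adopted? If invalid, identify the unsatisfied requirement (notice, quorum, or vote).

Notice: 22 days given; 21 required. Satisfied.
Quorum: 50% of 5,732 = 2,866; 2,868 present. Satisfied.
Vote: requires a majority of all shareholders of record (5,732); a majority of 5732 is 2867, so 2,867 needed; 2,868 in favor. Satisfied.

Valid — all requirements satisfied.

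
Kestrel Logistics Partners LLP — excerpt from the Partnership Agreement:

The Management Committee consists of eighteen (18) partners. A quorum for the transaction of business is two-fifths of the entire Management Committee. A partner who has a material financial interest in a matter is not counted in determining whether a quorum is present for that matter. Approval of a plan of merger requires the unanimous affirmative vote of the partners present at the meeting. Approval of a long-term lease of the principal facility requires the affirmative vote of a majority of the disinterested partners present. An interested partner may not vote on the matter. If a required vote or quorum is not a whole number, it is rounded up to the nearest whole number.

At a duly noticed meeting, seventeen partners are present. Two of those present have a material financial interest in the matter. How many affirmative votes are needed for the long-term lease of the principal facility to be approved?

8

The long-term lease of the principal facility requires a majority of the disinterested partners present (17 − 2 = 15).
A majority of 15 is 8.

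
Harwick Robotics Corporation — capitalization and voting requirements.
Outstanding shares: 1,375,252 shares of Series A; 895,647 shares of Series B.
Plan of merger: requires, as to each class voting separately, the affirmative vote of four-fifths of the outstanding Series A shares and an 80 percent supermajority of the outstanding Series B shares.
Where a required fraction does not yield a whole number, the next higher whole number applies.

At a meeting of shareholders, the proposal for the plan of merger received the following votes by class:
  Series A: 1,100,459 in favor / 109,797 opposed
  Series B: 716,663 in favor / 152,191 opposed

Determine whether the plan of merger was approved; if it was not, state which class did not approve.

Series A: 4/5 of 1375252 = 1100201.60, rounded up to 1100202; 1,100,202 required, 1,100,459 in favor — approved.
Series B: 4/5 of 895647 = 716517.60, rounded up to 716518; 716,518 required, 716,663 in favor — approved.

Approved — every class gave the required vote.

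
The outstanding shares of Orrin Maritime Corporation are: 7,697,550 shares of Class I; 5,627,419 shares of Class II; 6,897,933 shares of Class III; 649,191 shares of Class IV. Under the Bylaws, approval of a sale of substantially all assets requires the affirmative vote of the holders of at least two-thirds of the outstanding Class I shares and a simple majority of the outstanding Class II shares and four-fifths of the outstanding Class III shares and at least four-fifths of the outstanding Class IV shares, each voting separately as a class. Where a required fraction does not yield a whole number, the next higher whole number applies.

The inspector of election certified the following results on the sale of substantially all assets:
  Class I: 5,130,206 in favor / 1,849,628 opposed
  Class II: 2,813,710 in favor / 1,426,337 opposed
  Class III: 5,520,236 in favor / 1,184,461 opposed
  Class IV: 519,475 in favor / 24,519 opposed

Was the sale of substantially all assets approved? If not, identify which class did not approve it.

Class I: 2/3 of 7697550 = 5131700; 5,131,700 required, 5,130,206 in favor — not approved.
Class II: a majority of 5627419 is 2813710; 2,813,710 required, 2,813,710 in favor — approved.
Class III: 4/5 of 6897933 = 5518346.40, rounded up to 5518347; 5,518,347 required, 5,520,236 in favor — approved.
Class IV: 4/5 of 649191 = 519352.80, rounded up to 519353; 519,353 required, 519,475 in favor — approved.

Not approved — the Class I shares did not give the required vote.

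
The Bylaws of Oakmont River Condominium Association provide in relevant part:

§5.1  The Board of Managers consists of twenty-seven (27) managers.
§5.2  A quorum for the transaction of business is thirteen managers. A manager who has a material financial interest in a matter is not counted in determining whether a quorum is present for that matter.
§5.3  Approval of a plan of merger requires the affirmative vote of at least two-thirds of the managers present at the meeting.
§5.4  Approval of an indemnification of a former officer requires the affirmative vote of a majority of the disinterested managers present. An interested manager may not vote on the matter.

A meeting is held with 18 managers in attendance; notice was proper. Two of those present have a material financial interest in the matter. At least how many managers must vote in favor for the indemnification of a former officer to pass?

9

The indemnification of a former officer requires a majority of the disinterested managers present (18 − 2 = 16).
A majority of 16 is 9.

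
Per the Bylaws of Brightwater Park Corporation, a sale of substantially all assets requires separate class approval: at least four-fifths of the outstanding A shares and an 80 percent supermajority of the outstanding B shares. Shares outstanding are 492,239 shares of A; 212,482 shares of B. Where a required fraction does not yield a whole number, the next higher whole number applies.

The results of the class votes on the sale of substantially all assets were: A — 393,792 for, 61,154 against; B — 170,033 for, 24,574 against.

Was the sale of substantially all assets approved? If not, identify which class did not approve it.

A: 4/5 of 492239 = 393791.20, rounded up to 393792; 393,792 required, 393,792 in favor — approved.
B: 4/5 of 212482 = 169985.60, rounded up to 169986; 169,986 required, 170,033 in favor — approved.

Approved — every class gave the required vote.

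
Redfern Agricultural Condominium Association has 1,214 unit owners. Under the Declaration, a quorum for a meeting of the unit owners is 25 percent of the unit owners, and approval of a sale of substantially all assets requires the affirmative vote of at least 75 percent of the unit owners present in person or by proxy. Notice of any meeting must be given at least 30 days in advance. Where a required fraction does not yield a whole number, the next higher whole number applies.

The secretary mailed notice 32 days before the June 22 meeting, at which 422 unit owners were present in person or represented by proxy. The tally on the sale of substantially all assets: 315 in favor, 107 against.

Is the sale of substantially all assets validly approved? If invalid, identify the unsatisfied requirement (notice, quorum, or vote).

Invalid — vote requirement not satisfied.

Notice: 32 days given; 30 required. Satisfied.
Quorum: 25% of 1,214 = 303.50, rounded up to 304; 422 present. Satisfied.
Vote: requires three-fourths of those present (422); 3/4 of 422 = 316.50, rounded up to 317, so 317 needed; 315 in favor. Not satisfied.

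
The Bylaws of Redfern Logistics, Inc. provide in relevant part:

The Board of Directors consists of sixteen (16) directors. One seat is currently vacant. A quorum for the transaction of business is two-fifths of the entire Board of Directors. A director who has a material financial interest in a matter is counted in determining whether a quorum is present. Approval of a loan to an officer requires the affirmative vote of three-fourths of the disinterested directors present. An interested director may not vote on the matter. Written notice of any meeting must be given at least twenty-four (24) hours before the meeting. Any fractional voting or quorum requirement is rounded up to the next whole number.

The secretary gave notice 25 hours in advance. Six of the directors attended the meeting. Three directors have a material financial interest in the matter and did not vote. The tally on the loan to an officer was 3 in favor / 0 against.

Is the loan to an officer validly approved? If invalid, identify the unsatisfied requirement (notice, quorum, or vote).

Notice: 25 hours given; 24 required (25 ≥ 24). Satisfied.
Quorum: 6 present (interested directors count toward quorum); quorum is 7. Not satisfied.
Vote: the loan to an officer requires three-fourths of the disinterested directors present (6 − 3 = 3). 3/4 of 3 = 2.25, rounded up to 3, so 3 affirmative votes are needed; 3 voted in favor. Satisfied. (Moot — without a quorum no business can be validly transacted.)

Invalid — quorum requirement not satisfied.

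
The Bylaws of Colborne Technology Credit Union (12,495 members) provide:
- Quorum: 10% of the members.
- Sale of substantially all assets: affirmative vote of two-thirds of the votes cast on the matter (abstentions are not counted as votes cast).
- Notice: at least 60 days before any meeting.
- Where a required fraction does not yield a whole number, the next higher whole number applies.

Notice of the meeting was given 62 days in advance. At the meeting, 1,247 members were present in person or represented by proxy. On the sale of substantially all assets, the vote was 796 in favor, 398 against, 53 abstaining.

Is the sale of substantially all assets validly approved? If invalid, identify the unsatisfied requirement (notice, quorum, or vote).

Invalid — quorum requirement not satisfied.

Notice: 62 days given; 60 required. Satisfied.
Quorum: 10% of 12,495 = 1,249.50, rounded up to 1,250; 1,247 present. Not satisfied.
Vote: requires two-thirds of the votes cast (1,247 − 53 abstaining = 1,194); 2/3 of 1194 = 796, so 796 needed; 796 in favor. Satisfied.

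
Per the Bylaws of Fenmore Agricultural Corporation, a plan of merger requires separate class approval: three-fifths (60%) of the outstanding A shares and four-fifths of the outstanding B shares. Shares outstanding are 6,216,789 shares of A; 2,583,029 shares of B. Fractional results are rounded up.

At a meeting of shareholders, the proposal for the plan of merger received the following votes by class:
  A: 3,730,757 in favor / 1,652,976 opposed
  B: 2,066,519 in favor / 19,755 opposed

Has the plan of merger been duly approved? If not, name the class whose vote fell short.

A: 3/5 of 6216789 = 3730073.40, rounded up to 3730074; 3,730,074 required, 3,730,757 in favor — approved.
B: 4/5 of 2583029 = 2066423.20, rounded up to 2066424; 2,066,424 required, 2,066,519 in favor — approved.

Approved — every class gave the required vote.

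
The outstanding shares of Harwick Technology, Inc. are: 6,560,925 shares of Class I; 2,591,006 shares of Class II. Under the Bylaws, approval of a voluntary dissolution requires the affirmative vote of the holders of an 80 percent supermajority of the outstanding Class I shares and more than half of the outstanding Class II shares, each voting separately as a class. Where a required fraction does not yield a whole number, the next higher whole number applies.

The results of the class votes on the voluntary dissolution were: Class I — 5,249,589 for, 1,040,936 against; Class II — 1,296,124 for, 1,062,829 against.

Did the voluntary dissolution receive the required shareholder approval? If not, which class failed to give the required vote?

Approved — every class gave the required vote.

Class I: 4/5 of 6560925 = 5248740; 5,248,740 required, 5,249,589 in favor — approved.
Class II: a majority of 2591006 is 1295504; 1,295,504 required, 1,296,124 in favor — approved.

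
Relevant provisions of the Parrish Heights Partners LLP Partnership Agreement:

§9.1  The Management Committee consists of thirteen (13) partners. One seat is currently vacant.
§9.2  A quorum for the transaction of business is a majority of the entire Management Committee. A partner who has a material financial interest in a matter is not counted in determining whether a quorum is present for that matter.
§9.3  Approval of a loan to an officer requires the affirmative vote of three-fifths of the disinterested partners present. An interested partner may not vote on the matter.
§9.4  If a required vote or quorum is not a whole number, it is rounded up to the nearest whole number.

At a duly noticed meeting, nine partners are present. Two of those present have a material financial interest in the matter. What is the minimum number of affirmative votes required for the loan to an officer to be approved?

5

The loan to an officer requires three-fifths of the disinterested partners present (9 − 2 = 7).
3/5 of 7 = 4.20, rounded up to 5.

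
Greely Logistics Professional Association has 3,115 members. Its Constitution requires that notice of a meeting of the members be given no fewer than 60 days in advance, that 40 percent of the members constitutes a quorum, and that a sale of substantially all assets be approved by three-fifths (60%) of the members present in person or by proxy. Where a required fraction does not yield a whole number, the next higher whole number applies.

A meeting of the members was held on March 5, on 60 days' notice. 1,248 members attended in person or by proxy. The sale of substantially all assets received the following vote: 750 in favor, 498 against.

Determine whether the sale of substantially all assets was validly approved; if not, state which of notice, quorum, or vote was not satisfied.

Valid — all requirements satisfied.

Notice: 60 days given; 60 required. Satisfied.
Quorum: 40% of 3,115 = 1,246; 1,248 present. Satisfied.
Vote: requires three-fifths of those present (1,248); 3/5 of 1248 = 748.80, rounded up to 749, so 749 needed; 750 in favor. Satisfied.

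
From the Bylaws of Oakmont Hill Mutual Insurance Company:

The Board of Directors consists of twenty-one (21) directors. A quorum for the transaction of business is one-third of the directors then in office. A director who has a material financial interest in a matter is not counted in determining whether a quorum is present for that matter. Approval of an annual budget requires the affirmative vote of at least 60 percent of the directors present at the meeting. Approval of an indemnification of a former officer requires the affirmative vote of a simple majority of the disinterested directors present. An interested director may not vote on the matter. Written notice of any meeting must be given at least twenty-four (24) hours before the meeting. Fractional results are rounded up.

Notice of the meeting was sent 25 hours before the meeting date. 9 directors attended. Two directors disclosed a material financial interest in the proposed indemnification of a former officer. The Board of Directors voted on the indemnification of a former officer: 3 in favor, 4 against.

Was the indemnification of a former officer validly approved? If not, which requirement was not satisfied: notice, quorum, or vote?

Notice: 25 hours given; 24 required (25 ≥ 24). Satisfied.
Quorum: 9 present, but the 2 interested directors do not count, leaving 7. Quorum is 7. Satisfied.
Vote: the indemnification of a former officer requires a majority of the disinterested directors present (9 − 2 = 7). A majority of 7 is 4, so 4 affirmative votes are needed; 3 voted in favor. Not satisfied.

Invalid — vote requirement not satisfied.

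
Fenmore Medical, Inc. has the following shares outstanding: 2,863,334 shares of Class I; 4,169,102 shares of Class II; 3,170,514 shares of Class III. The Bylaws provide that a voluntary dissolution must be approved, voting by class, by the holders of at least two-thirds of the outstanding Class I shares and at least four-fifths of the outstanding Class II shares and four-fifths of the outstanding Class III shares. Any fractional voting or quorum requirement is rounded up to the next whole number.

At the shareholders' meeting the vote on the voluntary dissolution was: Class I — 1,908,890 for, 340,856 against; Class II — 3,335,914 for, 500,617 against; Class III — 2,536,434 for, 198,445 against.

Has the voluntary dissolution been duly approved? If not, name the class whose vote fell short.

Class I: 2/3 of 2863334 = 1908889.33, rounded up to 1908890; 1,908,890 required, 1,908,890 in favor — approved.
Class II: 4/5 of 4169102 = 3335281.60, rounded up to 3335282; 3,335,282 required, 3,335,914 in favor — approved.
Class III: 4/5 of 3170514 = 2536411.20, rounded up to 2536412; 2,536,412 required, 2,536,434 in favor — approved.

Approved — every class gave the required vote.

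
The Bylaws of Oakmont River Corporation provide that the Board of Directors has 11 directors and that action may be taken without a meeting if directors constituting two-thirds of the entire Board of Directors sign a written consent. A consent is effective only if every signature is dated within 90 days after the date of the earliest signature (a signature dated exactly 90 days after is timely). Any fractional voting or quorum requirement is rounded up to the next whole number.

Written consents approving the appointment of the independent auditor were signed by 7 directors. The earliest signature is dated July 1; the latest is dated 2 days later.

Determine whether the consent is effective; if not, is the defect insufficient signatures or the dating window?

Signatures required: two-thirds of 11 — 2/3 of 11 = 7.33, rounded up to 8, so 8 needed; 7 signed. Insufficient.
Dating window: the latest signature is 2 days after the earliest; the limit is 90 days. Within the window.

Not effective — insufficient signatures.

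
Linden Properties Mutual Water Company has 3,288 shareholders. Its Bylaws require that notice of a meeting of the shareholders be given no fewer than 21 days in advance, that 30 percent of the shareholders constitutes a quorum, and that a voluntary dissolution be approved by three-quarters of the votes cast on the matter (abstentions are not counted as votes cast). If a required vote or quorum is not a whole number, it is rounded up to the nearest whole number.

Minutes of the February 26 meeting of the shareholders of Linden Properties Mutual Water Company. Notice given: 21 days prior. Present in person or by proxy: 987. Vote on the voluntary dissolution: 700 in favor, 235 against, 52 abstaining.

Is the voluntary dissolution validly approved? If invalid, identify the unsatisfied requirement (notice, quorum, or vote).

Invalid — vote requirement not satisfied.

Notice: 21 days given; 21 required. Satisfied.
Quorum: 30% of 3,288 = 986.40, rounded up to 987; 987 present. Satisfied.
Vote: requires three-fourths of the votes cast (987 − 52 abstaining = 935); 3/4 of 935 = 701.25, rounded up to 702, so 702 needed; 700 in favor. Not satisfied.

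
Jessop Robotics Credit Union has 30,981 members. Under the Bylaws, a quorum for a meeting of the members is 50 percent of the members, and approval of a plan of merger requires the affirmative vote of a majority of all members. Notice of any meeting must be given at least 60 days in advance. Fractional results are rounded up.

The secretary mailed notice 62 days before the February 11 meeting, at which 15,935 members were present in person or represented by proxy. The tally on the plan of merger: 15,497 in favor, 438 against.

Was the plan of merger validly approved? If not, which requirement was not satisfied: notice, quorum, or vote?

Notice: 62 days given; 60 required. Satisfied.
Quorum: 50% of 30,981 = 15,490.50, rounded up to 15,491; 15,935 present. Satisfied.
Vote: requires a majority of all members (30,981); a majority of 30981 is 15491, so 15,491 needed; 15,497 in favor. Satisfied.

Valid — all requirements satisfied.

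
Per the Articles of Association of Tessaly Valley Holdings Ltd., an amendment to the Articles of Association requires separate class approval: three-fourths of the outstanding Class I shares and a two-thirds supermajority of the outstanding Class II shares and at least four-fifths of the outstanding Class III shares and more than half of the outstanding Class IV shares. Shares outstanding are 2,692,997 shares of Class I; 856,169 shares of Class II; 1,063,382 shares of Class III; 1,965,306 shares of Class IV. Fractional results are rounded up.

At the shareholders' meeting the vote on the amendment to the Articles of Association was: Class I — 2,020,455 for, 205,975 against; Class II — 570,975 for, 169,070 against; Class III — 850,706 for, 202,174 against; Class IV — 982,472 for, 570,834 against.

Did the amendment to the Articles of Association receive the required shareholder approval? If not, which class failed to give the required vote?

Not approved — the Class IV shares did not give the required vote.

Class I: 3/4 of 2692997 = 2019747.75, rounded up to 2019748; 2,019,748 required, 2,020,455 in favor — approved.
Class II: 2/3 of 856169 = 570779.33, rounded up to 570780; 570,780 required, 570,975 in favor — approved.
Class III: 4/5 of 1063382 = 850705.60, rounded up to 850706; 850,706 required, 850,706 in favor — approved.
Class IV: a majority of 1965306 is 982654; 982,654 required, 982,472 in favor — not approved.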